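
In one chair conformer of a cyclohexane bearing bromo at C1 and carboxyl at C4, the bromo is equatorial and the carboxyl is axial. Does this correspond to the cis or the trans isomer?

cis

C1 and C4 have opposite parity, so their axial bonds point in opposite directions.
With opposite-parity carbons, two substituents on the same face are one axial and one equatorial; opposite faces give both axial or both equatorial.
Here the groups are equatorial/axial → same face → cis.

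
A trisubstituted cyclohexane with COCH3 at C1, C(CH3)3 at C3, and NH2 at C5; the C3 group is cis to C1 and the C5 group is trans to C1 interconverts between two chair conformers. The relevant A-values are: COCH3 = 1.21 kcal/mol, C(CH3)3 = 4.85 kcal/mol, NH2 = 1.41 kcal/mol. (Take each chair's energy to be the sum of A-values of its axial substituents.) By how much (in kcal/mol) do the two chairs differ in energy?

Chair I (acetyl axial, tert-butyl axial, amino equatorial): E = 6.06 kcal/mol.
Chair II (acetyl equatorial, tert-butyl equatorial, amino axial): E = 1.41 kcal/mol.
ΔE = 6.06 − 1.41 = 4.65 kcal/mol; chair II is more stable.

4.65 kcal/mol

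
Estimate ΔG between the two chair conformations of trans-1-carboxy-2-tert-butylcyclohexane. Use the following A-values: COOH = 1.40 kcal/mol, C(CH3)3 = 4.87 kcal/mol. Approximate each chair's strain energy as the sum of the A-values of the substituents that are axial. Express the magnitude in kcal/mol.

C1 and C2 have opposite parity, so for the trans isomer the two substituents are e,e in one chair and a,a in the other.
Chair I (carboxyl axial, tert-butyl axial): E = 6.27 kcal/mol.
Chair II (carboxyl equatorial, tert-butyl equatorial): E = 0.00 kcal/mol.
ΔE = 6.27 − 0.00 = 6.27 kcal/mol; chair II is more stable.

6.27 kcal/mol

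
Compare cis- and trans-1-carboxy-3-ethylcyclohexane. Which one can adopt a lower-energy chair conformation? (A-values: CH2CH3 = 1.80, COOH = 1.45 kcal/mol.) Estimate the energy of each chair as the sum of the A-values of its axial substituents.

At 1,3 positions (parity same): cis → (e,e or a,a); trans → (a,e or e,a).
Best chair for cis: E = 0.00 kcal/mol; best chair for trans: E = 1.45 kcal/mol.
The cis isomer is lower by 1.45 kcal/mol.

cis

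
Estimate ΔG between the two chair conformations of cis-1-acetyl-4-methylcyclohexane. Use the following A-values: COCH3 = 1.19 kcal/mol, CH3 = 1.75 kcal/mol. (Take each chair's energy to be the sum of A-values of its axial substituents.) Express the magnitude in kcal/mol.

0.56 kcal/mol

C1 and C4 have opposite parity, so for the cis isomer the two substituents are one axial and one equatorial in each chair.
Chair I (acetyl axial, methyl equatorial): E = 1.19 kcal/mol.
Chair II (acetyl equatorial, methyl axial): E = 1.75 kcal/mol.
ΔE = 1.75 − 1.19 = 0.56 kcal/mol; chair I is more stable.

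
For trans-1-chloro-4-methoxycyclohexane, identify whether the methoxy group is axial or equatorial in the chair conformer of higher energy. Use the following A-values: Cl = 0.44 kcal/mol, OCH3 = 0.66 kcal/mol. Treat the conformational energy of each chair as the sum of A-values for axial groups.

axial

C1 and C4 have opposite parity, so for the trans isomer the two substituents are e,e in one chair and a,a in the other.
Chair I (chloro axial, methoxy axial): E = 1.10 kcal/mol.
Chair II (chloro equatorial, methoxy equatorial): E = 0.00 kcal/mol.
Chair I is the less stable (higher-energy) conformer, and in that chair the methoxy group is axial.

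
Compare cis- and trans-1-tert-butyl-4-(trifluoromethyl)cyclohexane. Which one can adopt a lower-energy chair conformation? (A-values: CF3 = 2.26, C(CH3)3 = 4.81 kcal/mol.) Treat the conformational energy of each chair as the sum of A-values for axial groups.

At 1,4 positions (parity opposite): cis → (a,e or e,a); trans → (e,e or a,a).
Best chair for cis: E = 2.26 kcal/mol; best chair for trans: E = 0.00 kcal/mol.
The trans isomer is lower by 2.26 kcal/mol.

trans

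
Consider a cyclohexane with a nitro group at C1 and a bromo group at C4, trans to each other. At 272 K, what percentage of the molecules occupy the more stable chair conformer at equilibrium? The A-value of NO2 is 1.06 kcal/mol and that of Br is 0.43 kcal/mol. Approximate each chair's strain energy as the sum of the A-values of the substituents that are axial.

94.0%

C1 and C4 have opposite parity, so for the trans isomer the two substituents are e,e in one chair and a,a in the other.
Chair I (nitro axial, bromo axial): E = 1.49 kcal/mol; chair II (nitro equatorial, bromo equatorial): E = 0.00 kcal/mol.
ΔG = 1.49 kcal/mol between the two chairs.
K = exp(ΔG/RT) with R = 1.987×10⁻³ kcal mol⁻¹ K⁻¹ and T = 272 K gives K ≈ 15.8.
Fraction in the lower-energy chair = K/(K+1) = 94.0%.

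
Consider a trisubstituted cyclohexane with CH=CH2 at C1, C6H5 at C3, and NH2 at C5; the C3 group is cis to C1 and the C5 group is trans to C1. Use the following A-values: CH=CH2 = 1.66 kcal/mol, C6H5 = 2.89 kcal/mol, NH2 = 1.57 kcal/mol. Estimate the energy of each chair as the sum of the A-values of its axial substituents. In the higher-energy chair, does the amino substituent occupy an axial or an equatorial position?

Chair I (vinyl axial, phenyl axial, amino equatorial): E = 4.55 kcal/mol.
Chair II (vinyl equatorial, phenyl equatorial, amino axial): E = 1.57 kcal/mol.
Chair I is the less stable (higher-energy) conformer, and in that chair the amino group is equatorial.

equatorial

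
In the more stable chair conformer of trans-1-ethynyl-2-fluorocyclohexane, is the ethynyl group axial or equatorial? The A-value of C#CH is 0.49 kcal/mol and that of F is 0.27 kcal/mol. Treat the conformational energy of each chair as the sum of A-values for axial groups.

equatorial

C1 and C2 have opposite parity, so for the trans isomer the two substituents are e,e in one chair and a,a in the other.
Chair I (ethynyl axial, fluoro axial): E = 0.76 kcal/mol.
Chair II (ethynyl equatorial, fluoro equatorial): E = 0.00 kcal/mol.
Chair II is the more stable (lower-energy) conformer, and in that chair the ethynyl group is equatorial.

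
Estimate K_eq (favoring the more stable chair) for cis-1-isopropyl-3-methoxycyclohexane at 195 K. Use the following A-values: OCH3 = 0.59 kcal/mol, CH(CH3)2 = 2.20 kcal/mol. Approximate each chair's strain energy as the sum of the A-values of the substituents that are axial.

C1 and C3 have the same parity, so for the cis isomer the two substituents are e,e in one chair and a,a in the other.
Chair I (methoxy axial, isopropyl axial): E = 2.79 kcal/mol; chair II (methoxy equatorial, isopropyl equatorial): E = 0.00 kcal/mol.
ΔG = 2.79 kcal/mol between the two chairs.
K = exp(ΔG/RT) with R = 1.987×10⁻³ kcal mol⁻¹ K⁻¹ and T = 195 K gives K ≈ 1.34e+03.

K ≈ 1340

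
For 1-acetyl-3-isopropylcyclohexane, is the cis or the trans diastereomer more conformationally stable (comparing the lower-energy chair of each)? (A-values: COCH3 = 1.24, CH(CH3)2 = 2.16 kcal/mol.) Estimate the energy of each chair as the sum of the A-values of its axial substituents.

cis

At 1,3 positions (parity same): cis → (e,e or a,a); trans → (a,e or e,a).
Best chair for cis: E = 0.00 kcal/mol; best chair for trans: E = 1.24 kcal/mol.
The cis isomer is lower by 1.24 kcal/mol.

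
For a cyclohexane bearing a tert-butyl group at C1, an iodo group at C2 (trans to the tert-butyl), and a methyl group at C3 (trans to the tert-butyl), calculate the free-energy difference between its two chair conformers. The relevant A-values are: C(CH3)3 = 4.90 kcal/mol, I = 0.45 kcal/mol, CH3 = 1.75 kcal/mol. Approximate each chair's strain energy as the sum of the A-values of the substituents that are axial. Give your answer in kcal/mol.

Chair I (tert-butyl axial, iodo axial, methyl equatorial): E = 5.35 kcal/mol.
Chair II (tert-butyl equatorial, iodo equatorial, methyl axial): E = 1.75 kcal/mol.
ΔE = 5.35 − 1.75 = 3.60 kcal/mol; chair II is more stable.

3.60 kcal/mol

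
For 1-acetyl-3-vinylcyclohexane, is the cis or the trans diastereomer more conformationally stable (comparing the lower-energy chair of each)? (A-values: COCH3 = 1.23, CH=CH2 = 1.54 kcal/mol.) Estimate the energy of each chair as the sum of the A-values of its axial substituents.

At 1,3 positions (parity same): cis → (e,e or a,a); trans → (a,e or e,a).
Best chair for cis: E = 0.00 kcal/mol; best chair for trans: E = 1.23 kcal/mol.
The cis isomer is lower by 1.23 kcal/mol.

cis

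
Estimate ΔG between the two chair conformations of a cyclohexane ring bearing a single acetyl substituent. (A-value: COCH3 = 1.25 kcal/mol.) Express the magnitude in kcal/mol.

1.25 kcal/mol

A monosubstituted cyclohexane has one chair with the acetyl group axial (E = A = 1.25 kcal/mol) and one with it equatorial (E = 0).
ΔE = 1.25 − 0 = 1.25 kcal/mol.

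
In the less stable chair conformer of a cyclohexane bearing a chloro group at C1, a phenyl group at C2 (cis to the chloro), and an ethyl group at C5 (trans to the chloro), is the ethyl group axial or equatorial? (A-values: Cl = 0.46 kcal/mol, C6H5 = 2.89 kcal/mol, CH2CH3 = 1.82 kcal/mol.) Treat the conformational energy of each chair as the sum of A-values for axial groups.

axial

Chair I (chloro axial, phenyl equatorial, ethyl equatorial): E = 0.46 kcal/mol.
Chair II (chloro equatorial, phenyl axial, ethyl axial): E = 4.71 kcal/mol.
Chair II is the less stable (higher-energy) conformer, and in that chair the ethyl group is axial.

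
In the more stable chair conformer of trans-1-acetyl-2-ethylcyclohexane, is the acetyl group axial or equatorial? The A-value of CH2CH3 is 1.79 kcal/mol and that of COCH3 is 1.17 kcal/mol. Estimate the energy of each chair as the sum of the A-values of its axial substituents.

C1 and C2 have opposite parity, so for the trans isomer the two substituents are e,e in one chair and a,a in the other.
Chair I (ethyl axial, acetyl axial): E = 2.96 kcal/mol.
Chair II (ethyl equatorial, acetyl equatorial): E = 0.00 kcal/mol.
Chair II is the more stable (lower-energy) conformer, and in that chair the acetyl group is equatorial.

equatorial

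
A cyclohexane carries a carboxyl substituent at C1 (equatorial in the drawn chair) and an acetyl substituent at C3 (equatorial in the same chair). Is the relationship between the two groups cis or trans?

C1 and C3 have the same parity, so their axial bonds point in the same direction.
With same-parity carbons, two substituents on the same face are both axial or both equatorial; opposite faces give one of each.
Here the groups are equatorial/equatorial → same face → cis.

cis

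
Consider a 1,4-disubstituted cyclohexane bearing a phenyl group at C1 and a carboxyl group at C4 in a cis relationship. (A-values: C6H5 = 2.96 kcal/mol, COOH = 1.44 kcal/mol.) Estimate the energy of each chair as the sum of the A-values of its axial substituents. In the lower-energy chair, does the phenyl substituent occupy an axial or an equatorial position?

equatorial

C1 and C4 have opposite parity, so for the cis isomer the two substituents are one axial and one equatorial in each chair.
Chair I (phenyl axial, carboxyl equatorial): E = 2.96 kcal/mol.
Chair II (phenyl equatorial, carboxyl axial): E = 1.44 kcal/mol.
Chair II is the more stable (lower-energy) conformer, and in that chair the phenyl group is equatorial.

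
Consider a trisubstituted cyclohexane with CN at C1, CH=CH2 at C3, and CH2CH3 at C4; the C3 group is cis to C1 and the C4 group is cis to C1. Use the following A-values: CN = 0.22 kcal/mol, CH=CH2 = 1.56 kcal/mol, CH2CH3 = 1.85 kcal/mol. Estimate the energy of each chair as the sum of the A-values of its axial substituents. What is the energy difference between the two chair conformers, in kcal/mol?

0.07 kcal/mol

Chair I (cyano axial, vinyl axial, ethyl equatorial): E = 1.78 kcal/mol.
Chair II (cyano equatorial, vinyl equatorial, ethyl axial): E = 1.85 kcal/mol.
ΔE = 1.85 − 1.78 = 0.07 kcal/mol; chair I is more stable.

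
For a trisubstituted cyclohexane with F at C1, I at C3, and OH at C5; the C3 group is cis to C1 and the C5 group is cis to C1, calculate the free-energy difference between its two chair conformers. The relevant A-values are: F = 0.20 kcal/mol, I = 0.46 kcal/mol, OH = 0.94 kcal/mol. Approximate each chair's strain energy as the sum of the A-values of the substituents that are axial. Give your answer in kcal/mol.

1.60 kcal/mol

Chair I (fluoro axial, iodo axial, hydroxyl axial): E = 1.60 kcal/mol.
Chair II (fluoro equatorial, iodo equatorial, hydroxyl equatorial): E = 0.00 kcal/mol.
ΔE = 1.60 − 0.00 = 1.60 kcal/mol; chair II is more stable.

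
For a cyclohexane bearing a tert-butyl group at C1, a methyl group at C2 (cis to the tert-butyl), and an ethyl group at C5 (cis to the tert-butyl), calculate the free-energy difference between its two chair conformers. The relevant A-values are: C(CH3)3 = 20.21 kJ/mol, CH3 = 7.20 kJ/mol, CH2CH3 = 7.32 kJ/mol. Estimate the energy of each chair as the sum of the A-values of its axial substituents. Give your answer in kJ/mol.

Chair I (tert-butyl axial, methyl equatorial, ethyl axial): E = 27.53 kJ/mol.
Chair II (tert-butyl equatorial, methyl axial, ethyl equatorial): E = 7.20 kJ/mol.
ΔE = 27.53 − 7.20 = 20.33 kJ/mol; chair II is more stable.

20.33 kJ/mol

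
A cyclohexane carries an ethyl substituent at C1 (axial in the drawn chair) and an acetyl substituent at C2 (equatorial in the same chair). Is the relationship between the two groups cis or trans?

C1 and C2 have opposite parity, so their axial bonds point in opposite directions.
With opposite-parity carbons, two substituents on the same face are one axial and one equatorial; opposite faces give both axial or both equatorial.
Here the groups are axial/equatorial → same face → cis.

cis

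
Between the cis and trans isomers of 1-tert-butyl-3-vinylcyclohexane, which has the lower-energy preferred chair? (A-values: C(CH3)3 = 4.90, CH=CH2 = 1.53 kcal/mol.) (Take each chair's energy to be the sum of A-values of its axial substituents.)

At 1,3 positions (parity same): cis → (e,e or a,a); trans → (a,e or e,a).
Best chair for cis: E = 0.00 kcal/mol; best chair for trans: E = 1.53 kcal/mol.
The cis isomer is lower by 1.53 kcal/mol.

cis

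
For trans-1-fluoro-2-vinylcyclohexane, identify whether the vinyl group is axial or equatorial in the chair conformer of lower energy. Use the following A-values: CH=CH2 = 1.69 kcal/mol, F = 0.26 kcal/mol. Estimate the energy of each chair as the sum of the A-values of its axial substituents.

C1 and C2 have opposite parity, so for the trans isomer the two substituents are e,e in one chair and a,a in the other.
Chair I (vinyl axial, fluoro axial): E = 1.95 kcal/mol.
Chair II (vinyl equatorial, fluoro equatorial): E = 0.00 kcal/mol.
Chair II is the more stable (lower-energy) conformer, and in that chair the vinyl group is equatorial.

equatorial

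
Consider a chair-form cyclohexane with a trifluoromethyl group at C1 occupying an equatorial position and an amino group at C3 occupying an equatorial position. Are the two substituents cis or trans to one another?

C1 and C3 have the same parity, so their axial bonds point in the same direction.
With same-parity carbons, two substituents on the same face are both axial or both equatorial; opposite faces give one of each.
Here the groups are equatorial/equatorial → same face → cis.

cis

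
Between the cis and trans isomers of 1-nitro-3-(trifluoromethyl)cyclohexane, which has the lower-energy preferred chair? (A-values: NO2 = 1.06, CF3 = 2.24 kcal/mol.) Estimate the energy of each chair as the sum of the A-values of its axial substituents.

cis

At 1,3 positions (parity same): cis → (e,e or a,a); trans → (a,e or e,a).
Best chair for cis: E = 0.00 kcal/mol; best chair for trans: E = 1.06 kcal/mol.
The cis isomer is lower by 1.06 kcal/mol.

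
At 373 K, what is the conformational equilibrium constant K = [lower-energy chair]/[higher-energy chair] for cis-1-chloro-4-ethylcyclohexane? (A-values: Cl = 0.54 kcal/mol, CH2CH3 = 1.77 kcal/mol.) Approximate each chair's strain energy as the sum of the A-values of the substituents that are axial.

K ≈ 5.26

C1 and C4 have opposite parity, so for the cis isomer the two substituents are one axial and one equatorial in each chair.
Chair I (chloro axial, ethyl equatorial): E = 0.54 kcal/mol; chair II (chloro equatorial, ethyl axial): E = 1.77 kcal/mol.
ΔG = 1.23 kcal/mol between the two chairs.
K = exp(ΔG/RT) with R = 1.987×10⁻³ kcal mol⁻¹ K⁻¹ and T = 373 K gives K ≈ 5.26.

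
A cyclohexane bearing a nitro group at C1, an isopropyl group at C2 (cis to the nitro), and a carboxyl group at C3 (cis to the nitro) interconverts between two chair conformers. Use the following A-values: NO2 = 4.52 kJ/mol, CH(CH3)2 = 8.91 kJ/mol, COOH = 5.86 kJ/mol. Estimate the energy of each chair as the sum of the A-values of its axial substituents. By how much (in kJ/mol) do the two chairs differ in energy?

Chair I (nitro axial, isopropyl equatorial, carboxyl axial): E = 10.38 kJ/mol.
Chair II (nitro equatorial, isopropyl axial, carboxyl equatorial): E = 8.91 kJ/mol.
ΔE = 10.38 − 8.91 = 1.47 kJ/mol; chair II is more stable.

1.47 kJ/mol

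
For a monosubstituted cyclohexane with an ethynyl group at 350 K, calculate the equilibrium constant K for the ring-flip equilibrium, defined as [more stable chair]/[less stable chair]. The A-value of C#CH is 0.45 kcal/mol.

One chair has the ethynyl group axial (E = 0.45 kcal/mol) and the other has it equatorial (E = 0).
ΔG = 0.45 kcal/mol between the two chairs.
K = exp(ΔG/RT) with R = 1.987×10⁻³ kcal mol⁻¹ K⁻¹ and T = 350 K gives K ≈ 1.91.

K ≈ 1.91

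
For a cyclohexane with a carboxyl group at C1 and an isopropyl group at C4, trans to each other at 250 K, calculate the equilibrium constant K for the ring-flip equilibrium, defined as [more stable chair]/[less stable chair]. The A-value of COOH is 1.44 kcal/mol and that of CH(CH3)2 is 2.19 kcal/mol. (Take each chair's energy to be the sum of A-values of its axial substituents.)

K ≈ 1491

C1 and C4 have opposite parity, so for the trans isomer the two substituents are e,e in one chair and a,a in the other.
Chair I (carboxyl axial, isopropyl axial): E = 3.63 kcal/mol; chair II (carboxyl equatorial, isopropyl equatorial): E = 0.00 kcal/mol.
ΔG = 3.63 kcal/mol between the two chairs.
K = exp(ΔG/RT) with R = 1.987×10⁻³ kcal mol⁻¹ K⁻¹ and T = 250 K gives K ≈ 1.49e+03.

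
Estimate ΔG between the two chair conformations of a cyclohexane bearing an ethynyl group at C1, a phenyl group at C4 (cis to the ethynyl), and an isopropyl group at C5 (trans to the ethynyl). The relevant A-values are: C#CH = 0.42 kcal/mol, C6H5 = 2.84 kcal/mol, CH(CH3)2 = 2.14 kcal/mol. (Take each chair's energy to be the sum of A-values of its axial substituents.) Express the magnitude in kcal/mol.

Chair I (ethynyl axial, phenyl equatorial, isopropyl equatorial): E = 0.42 kcal/mol.
Chair II (ethynyl equatorial, phenyl axial, isopropyl axial): E = 4.98 kcal/mol.
ΔE = 4.98 − 0.42 = 4.56 kcal/mol; chair I is more stable.

4.56 kcal/mol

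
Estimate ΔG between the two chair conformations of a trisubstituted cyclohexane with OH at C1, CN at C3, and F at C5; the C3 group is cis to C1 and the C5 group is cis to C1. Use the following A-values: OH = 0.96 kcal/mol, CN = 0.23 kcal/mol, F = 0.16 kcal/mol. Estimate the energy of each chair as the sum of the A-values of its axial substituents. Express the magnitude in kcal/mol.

Chair I (hydroxyl axial, cyano axial, fluoro axial): E = 1.35 kcal/mol.
Chair II (hydroxyl equatorial, cyano equatorial, fluoro equatorial): E = 0.00 kcal/mol.
ΔE = 1.35 − 0.00 = 1.35 kcal/mol; chair II is more stable.

1.35 kcal/mol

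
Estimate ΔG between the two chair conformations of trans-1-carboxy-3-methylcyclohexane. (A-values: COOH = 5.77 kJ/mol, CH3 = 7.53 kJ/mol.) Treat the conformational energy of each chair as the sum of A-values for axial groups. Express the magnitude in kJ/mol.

C1 and C3 have the same parity, so for the trans isomer the two substituents are one axial and one equatorial in each chair.
Chair I (carboxyl axial, methyl equatorial): E = 5.77 kJ/mol.
Chair II (carboxyl equatorial, methyl axial): E = 7.53 kJ/mol.
ΔE = 7.53 − 5.77 = 1.76 kJ/mol; chair I is more stable.

1.76 kJ/mol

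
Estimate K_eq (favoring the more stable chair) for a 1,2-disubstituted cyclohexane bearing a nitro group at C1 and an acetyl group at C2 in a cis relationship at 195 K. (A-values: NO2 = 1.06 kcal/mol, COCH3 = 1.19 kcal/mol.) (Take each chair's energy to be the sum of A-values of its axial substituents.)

K ≈ 1.40

C1 and C2 have opposite parity, so for the cis isomer the two substituents are one axial and one equatorial in each chair.
Chair I (nitro axial, acetyl equatorial): E = 1.06 kcal/mol; chair II (nitro equatorial, acetyl axial): E = 1.19 kcal/mol.
ΔG = 0.13 kcal/mol between the two chairs.
K = exp(ΔG/RT) with R = 1.987×10⁻³ kcal mol⁻¹ K⁻¹ and T = 195 K gives K ≈ 1.4.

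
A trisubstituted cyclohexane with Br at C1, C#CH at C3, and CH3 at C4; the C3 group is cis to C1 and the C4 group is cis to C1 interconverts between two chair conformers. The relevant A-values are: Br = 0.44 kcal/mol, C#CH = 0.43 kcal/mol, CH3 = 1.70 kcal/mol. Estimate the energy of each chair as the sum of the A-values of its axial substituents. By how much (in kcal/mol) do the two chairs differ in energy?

Chair I (bromo axial, ethynyl axial, methyl equatorial): E = 0.87 kcal/mol.
Chair II (bromo equatorial, ethynyl equatorial, methyl axial): E = 1.70 kcal/mol.
ΔE = 1.70 − 0.87 = 0.83 kcal/mol; chair I is more stable.

0.83 kcal/mol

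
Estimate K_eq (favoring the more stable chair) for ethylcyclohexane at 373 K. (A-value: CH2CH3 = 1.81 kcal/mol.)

K ≈ 11.5

One chair has the ethyl group axial (E = 1.81 kcal/mol) and the other has it equatorial (E = 0).
ΔG = 1.81 kcal/mol between the two chairs.
K = exp(ΔG/RT) with R = 1.987×10⁻³ kcal mol⁻¹ K⁻¹ and T = 373 K gives K ≈ 11.5.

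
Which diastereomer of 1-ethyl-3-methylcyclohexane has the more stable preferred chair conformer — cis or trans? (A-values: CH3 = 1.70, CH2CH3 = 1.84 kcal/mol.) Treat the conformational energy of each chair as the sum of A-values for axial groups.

cis

At 1,3 positions (parity same): cis → (e,e or a,a); trans → (a,e or e,a).
Best chair for cis: E = 0.00 kcal/mol; best chair for trans: E = 1.70 kcal/mol.
The cis isomer is lower by 1.70 kcal/mol.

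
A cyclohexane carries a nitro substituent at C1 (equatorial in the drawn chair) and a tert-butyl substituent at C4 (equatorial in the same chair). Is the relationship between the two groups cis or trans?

C1 and C4 have opposite parity, so their axial bonds point in opposite directions.
With opposite-parity carbons, two substituents on the same face are one axial and one equatorial; opposite faces give both axial or both equatorial.
Here the groups are equatorial/equatorial → opposite face → trans.

trans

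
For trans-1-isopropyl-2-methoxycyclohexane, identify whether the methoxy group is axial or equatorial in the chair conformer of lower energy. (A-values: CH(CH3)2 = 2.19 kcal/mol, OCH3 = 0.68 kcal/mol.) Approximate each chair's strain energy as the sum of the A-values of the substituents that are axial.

C1 and C2 have opposite parity, so for the trans isomer the two substituents are e,e in one chair and a,a in the other.
Chair I (isopropyl axial, methoxy axial): E = 2.87 kcal/mol.
Chair II (isopropyl equatorial, methoxy equatorial): E = 0.00 kcal/mol.
Chair II is the more stable (lower-energy) conformer, and in that chair the methoxy group is equatorial.

equatorial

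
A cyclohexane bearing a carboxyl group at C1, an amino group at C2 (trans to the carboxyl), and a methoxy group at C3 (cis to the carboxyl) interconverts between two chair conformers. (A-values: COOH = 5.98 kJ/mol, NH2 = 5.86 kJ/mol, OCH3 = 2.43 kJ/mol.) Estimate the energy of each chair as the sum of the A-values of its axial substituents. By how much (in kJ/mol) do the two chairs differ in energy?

14.27 kJ/mol

Chair I (carboxyl axial, amino axial, methoxy axial): E = 14.27 kJ/mol.
Chair II (carboxyl equatorial, amino equatorial, methoxy equatorial): E = 0.00 kJ/mol.
ΔE = 14.27 − 0.00 = 14.27 kJ/mol; chair II is more stable.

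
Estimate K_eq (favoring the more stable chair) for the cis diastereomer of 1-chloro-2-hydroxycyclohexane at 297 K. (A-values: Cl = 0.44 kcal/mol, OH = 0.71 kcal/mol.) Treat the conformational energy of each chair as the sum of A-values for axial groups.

K ≈ 1.58

C1 and C2 have opposite parity, so for the cis isomer the two substituents are one axial and one equatorial in each chair.
Chair I (chloro axial, hydroxyl equatorial): E = 0.44 kcal/mol; chair II (chloro equatorial, hydroxyl axial): E = 0.71 kcal/mol.
ΔG = 0.27 kcal/mol between the two chairs.
K = exp(ΔG/RT) with R = 1.987×10⁻³ kcal mol⁻¹ K⁻¹ and T = 297 K gives K ≈ 1.58.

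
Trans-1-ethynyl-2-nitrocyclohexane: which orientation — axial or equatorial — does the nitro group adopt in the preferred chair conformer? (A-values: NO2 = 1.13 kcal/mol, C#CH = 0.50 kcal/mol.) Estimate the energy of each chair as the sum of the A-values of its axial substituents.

C1 and C2 have opposite parity, so for the trans isomer the two substituents are e,e in one chair and a,a in the other.
Chair I (nitro axial, ethynyl axial): E = 1.63 kcal/mol.
Chair II (nitro equatorial, ethynyl equatorial): E = 0.00 kcal/mol.
Chair II is the more stable (lower-energy) conformer, and in that chair the nitro group is equatorial.

equatorial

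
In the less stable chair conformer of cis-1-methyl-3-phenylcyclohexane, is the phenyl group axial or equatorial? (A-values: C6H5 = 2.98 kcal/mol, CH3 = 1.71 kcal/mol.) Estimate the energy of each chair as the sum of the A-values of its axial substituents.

axial

C1 and C3 have the same parity, so for the cis isomer the two substituents are e,e in one chair and a,a in the other.
Chair I (phenyl axial, methyl axial): E = 4.69 kcal/mol.
Chair II (phenyl equatorial, methyl equatorial): E = 0.00 kcal/mol.
Chair I is the less stable (higher-energy) conformer, and in that chair the phenyl group is axial.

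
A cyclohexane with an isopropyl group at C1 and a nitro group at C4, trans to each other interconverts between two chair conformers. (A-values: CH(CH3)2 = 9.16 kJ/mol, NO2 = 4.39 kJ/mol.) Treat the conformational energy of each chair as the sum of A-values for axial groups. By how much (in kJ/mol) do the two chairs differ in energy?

C1 and C4 have opposite parity, so for the trans isomer the two substituents are e,e in one chair and a,a in the other.
Chair I (isopropyl axial, nitro axial): E = 13.55 kJ/mol.
Chair II (isopropyl equatorial, nitro equatorial): E = 0.00 kJ/mol.
ΔE = 13.55 − 0.00 = 13.55 kJ/mol; chair II is more stable.

13.55 kJ/mol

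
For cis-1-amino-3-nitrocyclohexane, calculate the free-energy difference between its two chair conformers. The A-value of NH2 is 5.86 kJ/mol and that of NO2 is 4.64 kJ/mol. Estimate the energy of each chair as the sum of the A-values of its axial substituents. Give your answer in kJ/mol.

10.50 kJ/mol

C1 and C3 have the same parity, so for the cis isomer the two substituents are e,e in one chair and a,a in the other.
Chair I (amino axial, nitro axial): E = 10.50 kJ/mol.
Chair II (amino equatorial, nitro equatorial): E = 0.00 kJ/mol.
ΔE = 10.50 − 0.00 = 10.50 kJ/mol; chair II is more stable.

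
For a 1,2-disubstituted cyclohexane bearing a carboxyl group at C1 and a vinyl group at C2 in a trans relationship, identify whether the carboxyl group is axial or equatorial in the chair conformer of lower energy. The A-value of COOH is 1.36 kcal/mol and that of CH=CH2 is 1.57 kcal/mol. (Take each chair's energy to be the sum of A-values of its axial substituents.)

C1 and C2 have opposite parity, so for the trans isomer the two substituents are e,e in one chair and a,a in the other.
Chair I (carboxyl axial, vinyl axial): E = 2.93 kcal/mol.
Chair II (carboxyl equatorial, vinyl equatorial): E = 0.00 kcal/mol.
Chair II is the more stable (lower-energy) conformer, and in that chair the carboxyl group is equatorial.

equatorial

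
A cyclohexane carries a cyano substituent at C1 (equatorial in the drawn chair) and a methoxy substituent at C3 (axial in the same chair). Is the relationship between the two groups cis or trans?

C1 and C3 have the same parity, so their axial bonds point in the same direction.
With same-parity carbons, two substituents on the same face are both axial or both equatorial; opposite faces give one of each.
Here the groups are equatorial/axial → opposite face → trans.

trans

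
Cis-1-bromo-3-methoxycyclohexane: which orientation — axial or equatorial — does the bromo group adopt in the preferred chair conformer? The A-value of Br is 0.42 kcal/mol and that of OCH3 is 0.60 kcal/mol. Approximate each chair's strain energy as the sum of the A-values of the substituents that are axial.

equatorial

C1 and C3 have the same parity, so for the cis isomer the two substituents are e,e in one chair and a,a in the other.
Chair I (bromo axial, methoxy axial): E = 1.02 kcal/mol.
Chair II (bromo equatorial, methoxy equatorial): E = 0.00 kcal/mol.
Chair II is the more stable (lower-energy) conformer, and in that chair the bromo group is equatorial.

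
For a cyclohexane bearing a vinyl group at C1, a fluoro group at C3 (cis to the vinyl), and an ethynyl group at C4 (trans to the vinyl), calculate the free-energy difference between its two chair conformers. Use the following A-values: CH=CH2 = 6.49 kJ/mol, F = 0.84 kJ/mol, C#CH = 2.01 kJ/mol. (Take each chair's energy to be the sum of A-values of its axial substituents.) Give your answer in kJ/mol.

9.34 kJ/mol

Chair I (vinyl axial, fluoro axial, ethynyl axial): E = 9.34 kJ/mol.
Chair II (vinyl equatorial, fluoro equatorial, ethynyl equatorial): E = 0.00 kJ/mol.
ΔE = 9.34 − 0.00 = 9.34 kJ/mol; chair II is more stable.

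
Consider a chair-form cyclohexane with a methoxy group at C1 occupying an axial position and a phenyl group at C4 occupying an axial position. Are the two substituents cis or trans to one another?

C1 and C4 have opposite parity, so their axial bonds point in opposite directions.
With opposite-parity carbons, two substituents on the same face are one axial and one equatorial; opposite faces give both axial or both equatorial.
Here the groups are axial/axial → opposite face → trans.

trans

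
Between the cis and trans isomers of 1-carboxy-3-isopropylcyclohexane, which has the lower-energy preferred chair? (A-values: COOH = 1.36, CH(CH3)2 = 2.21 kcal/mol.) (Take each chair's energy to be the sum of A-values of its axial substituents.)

cis

At 1,3 positions (parity same): cis → (e,e or a,a); trans → (a,e or e,a).
Best chair for cis: E = 0.00 kcal/mol; best chair for trans: E = 1.36 kcal/mol.
The cis isomer is lower by 1.36 kcal/mol.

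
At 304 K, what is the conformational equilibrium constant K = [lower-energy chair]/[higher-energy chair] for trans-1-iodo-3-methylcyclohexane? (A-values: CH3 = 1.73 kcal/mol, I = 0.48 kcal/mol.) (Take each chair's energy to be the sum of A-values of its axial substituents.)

K ≈ 7.92

C1 and C3 have the same parity, so for the trans isomer the two substituents are one axial and one equatorial in each chair.
Chair I (methyl axial, iodo equatorial): E = 1.73 kcal/mol; chair II (methyl equatorial, iodo axial): E = 0.48 kcal/mol.
ΔG = 1.25 kcal/mol between the two chairs.
K = exp(ΔG/RT) with R = 1.987×10⁻³ kcal mol⁻¹ K⁻¹ and T = 304 K gives K ≈ 7.92.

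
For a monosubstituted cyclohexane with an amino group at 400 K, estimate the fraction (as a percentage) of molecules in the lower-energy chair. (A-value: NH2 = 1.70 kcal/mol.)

89.5%

One chair has the amino group axial (E = 1.70 kcal/mol) and the other has it equatorial (E = 0).
ΔG = 1.70 kcal/mol between the two chairs.
K = exp(ΔG/RT) with R = 1.987×10⁻³ kcal mol⁻¹ K⁻¹ and T = 400 K gives K ≈ 8.49.
Fraction in the lower-energy chair = K/(K+1) = 89.5%.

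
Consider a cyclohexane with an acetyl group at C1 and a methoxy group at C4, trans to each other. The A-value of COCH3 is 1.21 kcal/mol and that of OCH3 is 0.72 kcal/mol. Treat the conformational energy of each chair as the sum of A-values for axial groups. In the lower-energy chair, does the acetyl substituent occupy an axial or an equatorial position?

equatorial

C1 and C4 have opposite parity, so for the trans isomer the two substituents are e,e in one chair and a,a in the other.
Chair I (acetyl axial, methoxy axial): E = 1.93 kcal/mol.
Chair II (acetyl equatorial, methoxy equatorial): E = 0.00 kcal/mol.
Chair II is the more stable (lower-energy) conformer, and in that chair the acetyl group is equatorial.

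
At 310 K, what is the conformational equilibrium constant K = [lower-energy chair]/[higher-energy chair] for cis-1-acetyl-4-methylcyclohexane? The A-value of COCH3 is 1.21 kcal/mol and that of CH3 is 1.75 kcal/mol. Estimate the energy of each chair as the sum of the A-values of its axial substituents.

C1 and C4 have opposite parity, so for the cis isomer the two substituents are one axial and one equatorial in each chair.
Chair I (acetyl axial, methyl equatorial): E = 1.21 kcal/mol; chair II (acetyl equatorial, methyl axial): E = 1.75 kcal/mol.
ΔG = 0.54 kcal/mol between the two chairs.
K = exp(ΔG/RT) with R = 1.987×10⁻³ kcal mol⁻¹ K⁻¹ and T = 310 K gives K ≈ 2.4.

K ≈ 2.40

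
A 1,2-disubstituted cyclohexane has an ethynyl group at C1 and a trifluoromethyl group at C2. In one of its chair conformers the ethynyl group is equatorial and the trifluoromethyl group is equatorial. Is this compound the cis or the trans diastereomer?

C1 and C2 have opposite parity, so their axial bonds point in opposite directions.
With opposite-parity carbons, two substituents on the same face are one axial and one equatorial; opposite faces give both axial or both equatorial.
Here the groups are equatorial/equatorial → opposite face → trans.

trans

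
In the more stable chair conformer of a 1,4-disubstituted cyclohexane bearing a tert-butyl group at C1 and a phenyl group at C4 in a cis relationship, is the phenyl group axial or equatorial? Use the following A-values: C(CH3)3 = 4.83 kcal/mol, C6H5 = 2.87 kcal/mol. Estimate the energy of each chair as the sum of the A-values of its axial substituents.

C1 and C4 have opposite parity, so for the cis isomer the two substituents are one axial and one equatorial in each chair.
Chair I (tert-butyl axial, phenyl equatorial): E = 4.83 kcal/mol.
Chair II (tert-butyl equatorial, phenyl axial): E = 2.87 kcal/mol.
Chair II is the more stable (lower-energy) conformer, and in that chair the phenyl group is axial.

axial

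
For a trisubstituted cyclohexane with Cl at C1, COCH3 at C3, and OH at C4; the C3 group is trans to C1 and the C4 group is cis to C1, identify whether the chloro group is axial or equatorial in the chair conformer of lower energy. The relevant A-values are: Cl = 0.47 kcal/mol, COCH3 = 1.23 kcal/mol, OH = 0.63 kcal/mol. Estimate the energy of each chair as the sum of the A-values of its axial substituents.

Chair I (chloro axial, acetyl equatorial, hydroxyl equatorial): E = 0.47 kcal/mol.
Chair II (chloro equatorial, acetyl axial, hydroxyl axial): E = 1.86 kcal/mol.
Chair I is the more stable (lower-energy) conformer, and in that chair the chloro group is axial.

axial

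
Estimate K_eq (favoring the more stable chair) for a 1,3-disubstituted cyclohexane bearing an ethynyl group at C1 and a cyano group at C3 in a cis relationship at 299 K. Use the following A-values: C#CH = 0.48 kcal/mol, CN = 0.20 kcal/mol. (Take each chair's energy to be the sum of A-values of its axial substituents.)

K ≈ 3.14

C1 and C3 have the same parity, so for the cis isomer the two substituents are e,e in one chair and a,a in the other.
Chair I (ethynyl axial, cyano axial): E = 0.68 kcal/mol; chair II (ethynyl equatorial, cyano equatorial): E = 0.00 kcal/mol.
ΔG = 0.68 kcal/mol between the two chairs.
K = exp(ΔG/RT) with R = 1.987×10⁻³ kcal mol⁻¹ K⁻¹ and T = 299 K gives K ≈ 3.14.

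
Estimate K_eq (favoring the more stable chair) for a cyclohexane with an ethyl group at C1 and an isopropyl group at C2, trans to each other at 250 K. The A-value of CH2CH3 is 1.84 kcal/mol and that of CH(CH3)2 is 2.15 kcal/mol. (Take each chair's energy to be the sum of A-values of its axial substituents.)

C1 and C2 have opposite parity, so for the trans isomer the two substituents are e,e in one chair and a,a in the other.
Chair I (ethyl axial, isopropyl axial): E = 3.99 kcal/mol; chair II (ethyl equatorial, isopropyl equatorial): E = 0.00 kcal/mol.
ΔG = 3.99 kcal/mol between the two chairs.
K = exp(ΔG/RT) with R = 1.987×10⁻³ kcal mol⁻¹ K⁻¹ and T = 250 K gives K ≈ 3.08e+03.

K ≈ 3079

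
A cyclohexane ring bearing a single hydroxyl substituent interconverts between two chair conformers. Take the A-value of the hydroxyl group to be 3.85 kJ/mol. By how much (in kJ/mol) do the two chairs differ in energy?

A monosubstituted cyclohexane has one chair with the hydroxyl group axial (E = A = 3.85 kJ/mol) and one with it equatorial (E = 0).
ΔE = 3.85 − 0 = 3.85 kJ/mol.

3.85 kJ/mol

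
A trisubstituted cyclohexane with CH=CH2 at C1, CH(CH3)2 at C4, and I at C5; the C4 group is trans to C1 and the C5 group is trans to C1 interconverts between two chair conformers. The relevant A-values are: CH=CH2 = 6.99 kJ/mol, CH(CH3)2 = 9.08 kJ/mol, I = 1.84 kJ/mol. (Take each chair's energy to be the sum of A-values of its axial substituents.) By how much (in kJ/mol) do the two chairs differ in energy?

Chair I (vinyl axial, isopropyl axial, iodo equatorial): E = 16.07 kJ/mol.
Chair II (vinyl equatorial, isopropyl equatorial, iodo axial): E = 1.84 kJ/mol.
ΔE = 16.07 − 1.84 = 14.23 kJ/mol; chair II is more stable.

14.23 kJ/mol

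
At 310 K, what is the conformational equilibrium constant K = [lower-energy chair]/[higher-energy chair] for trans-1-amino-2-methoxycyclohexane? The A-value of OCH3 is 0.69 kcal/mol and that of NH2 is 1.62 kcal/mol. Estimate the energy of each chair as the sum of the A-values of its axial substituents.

K ≈ 42.5

C1 and C2 have opposite parity, so for the trans isomer the two substituents are e,e in one chair and a,a in the other.
Chair I (methoxy axial, amino axial): E = 2.31 kcal/mol; chair II (methoxy equatorial, amino equatorial): E = 0.00 kcal/mol.
ΔG = 2.31 kcal/mol between the two chairs.
K = exp(ΔG/RT) with R = 1.987×10⁻³ kcal mol⁻¹ K⁻¹ and T = 310 K gives K ≈ 42.5.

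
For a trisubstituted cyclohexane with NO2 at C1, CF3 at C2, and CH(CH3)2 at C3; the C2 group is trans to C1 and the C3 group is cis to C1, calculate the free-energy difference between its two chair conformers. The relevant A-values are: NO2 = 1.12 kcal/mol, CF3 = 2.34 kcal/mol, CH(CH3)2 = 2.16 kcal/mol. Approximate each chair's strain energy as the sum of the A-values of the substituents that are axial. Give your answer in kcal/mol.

5.62 kcal/mol

Chair I (nitro axial, trifluoromethyl axial, isopropyl axial): E = 5.62 kcal/mol.
Chair II (nitro equatorial, trifluoromethyl equatorial, isopropyl equatorial): E = 0.00 kcal/mol.
ΔE = 5.62 − 0.00 = 5.62 kcal/mol; chair II is more stable.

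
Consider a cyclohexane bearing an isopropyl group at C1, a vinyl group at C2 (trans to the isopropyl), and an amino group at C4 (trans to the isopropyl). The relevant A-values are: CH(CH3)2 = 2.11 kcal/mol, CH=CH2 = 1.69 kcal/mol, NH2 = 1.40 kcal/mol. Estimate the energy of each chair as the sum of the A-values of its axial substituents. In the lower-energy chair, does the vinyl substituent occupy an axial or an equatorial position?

Chair I (isopropyl axial, vinyl axial, amino axial): E = 5.20 kcal/mol.
Chair II (isopropyl equatorial, vinyl equatorial, amino equatorial): E = 0.00 kcal/mol.
Chair II is the more stable (lower-energy) conformer, and in that chair the vinyl group is equatorial.

equatorial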